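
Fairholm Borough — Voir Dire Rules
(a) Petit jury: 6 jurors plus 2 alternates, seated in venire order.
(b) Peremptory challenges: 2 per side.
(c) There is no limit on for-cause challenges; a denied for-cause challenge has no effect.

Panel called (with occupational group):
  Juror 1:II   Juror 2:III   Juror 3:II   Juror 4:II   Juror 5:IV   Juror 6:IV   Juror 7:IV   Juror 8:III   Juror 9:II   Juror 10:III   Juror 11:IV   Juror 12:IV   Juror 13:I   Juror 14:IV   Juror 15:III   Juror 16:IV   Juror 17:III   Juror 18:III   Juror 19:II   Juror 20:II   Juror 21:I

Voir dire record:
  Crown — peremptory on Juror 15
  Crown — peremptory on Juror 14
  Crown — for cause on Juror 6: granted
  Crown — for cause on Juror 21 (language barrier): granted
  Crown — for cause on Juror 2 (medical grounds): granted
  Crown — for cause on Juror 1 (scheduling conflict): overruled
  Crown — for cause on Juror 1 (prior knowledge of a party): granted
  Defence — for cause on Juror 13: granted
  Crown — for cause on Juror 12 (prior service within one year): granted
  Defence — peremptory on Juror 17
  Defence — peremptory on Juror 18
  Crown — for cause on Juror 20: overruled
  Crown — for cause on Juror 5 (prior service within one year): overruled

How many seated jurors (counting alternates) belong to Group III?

Removed: #1, #2, #6, #12, #13, #14, #15, #17, #18, #21.
Seated (8 incl. alternates): #3, #4, #5, #7, #8, #9, #10, #11.
Of those, in Group III: #8, #10 → 2.

2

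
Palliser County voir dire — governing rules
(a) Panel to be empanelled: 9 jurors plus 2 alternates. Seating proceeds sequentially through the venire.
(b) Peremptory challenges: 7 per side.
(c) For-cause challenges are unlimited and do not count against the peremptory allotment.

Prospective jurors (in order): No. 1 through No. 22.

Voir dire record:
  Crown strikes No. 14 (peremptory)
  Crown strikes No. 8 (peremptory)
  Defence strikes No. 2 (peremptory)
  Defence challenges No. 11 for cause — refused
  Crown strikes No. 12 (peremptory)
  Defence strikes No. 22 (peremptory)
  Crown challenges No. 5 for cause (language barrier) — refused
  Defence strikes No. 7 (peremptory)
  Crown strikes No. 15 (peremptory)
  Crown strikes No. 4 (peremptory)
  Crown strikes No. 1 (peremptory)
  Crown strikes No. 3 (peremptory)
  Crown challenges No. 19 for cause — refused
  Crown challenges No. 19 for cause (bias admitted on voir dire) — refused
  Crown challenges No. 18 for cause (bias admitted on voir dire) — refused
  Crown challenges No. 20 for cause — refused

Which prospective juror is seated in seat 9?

Removed: #1, #2, #3, #4, #7, #8, #12, #14, #15, #22. (#5, #11, #18, #19, #20 stay — for-cause denied.)
Seating in order: seats 1–9 → #5, #6, #9, #10, #11, #13, #16, #17, #18; alternates → #19, #20.
So seat 9 is #18.

18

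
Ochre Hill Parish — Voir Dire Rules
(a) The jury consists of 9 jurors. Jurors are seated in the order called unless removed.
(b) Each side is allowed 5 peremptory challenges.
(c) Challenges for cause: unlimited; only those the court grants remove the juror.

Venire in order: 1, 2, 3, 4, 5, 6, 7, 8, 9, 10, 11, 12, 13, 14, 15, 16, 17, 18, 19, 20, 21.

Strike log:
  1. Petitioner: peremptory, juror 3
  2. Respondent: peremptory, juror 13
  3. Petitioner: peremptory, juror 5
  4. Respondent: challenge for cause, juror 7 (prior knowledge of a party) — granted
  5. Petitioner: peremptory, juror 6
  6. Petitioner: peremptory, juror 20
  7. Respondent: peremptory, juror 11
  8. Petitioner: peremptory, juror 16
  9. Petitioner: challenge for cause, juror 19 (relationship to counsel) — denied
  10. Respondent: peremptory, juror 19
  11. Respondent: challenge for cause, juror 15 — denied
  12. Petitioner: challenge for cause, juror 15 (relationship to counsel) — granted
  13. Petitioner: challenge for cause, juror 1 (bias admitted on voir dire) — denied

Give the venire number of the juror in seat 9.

17

Removed: #3, #5, #6, #7, #11, #13, #15, #16, #19, #20. (#1 stays — for-cause denied.)
Seating in order: seats 1–9 → #1, #2, #4, #8, #9, #10, #12, #14, #17.
So seat 9 is #17.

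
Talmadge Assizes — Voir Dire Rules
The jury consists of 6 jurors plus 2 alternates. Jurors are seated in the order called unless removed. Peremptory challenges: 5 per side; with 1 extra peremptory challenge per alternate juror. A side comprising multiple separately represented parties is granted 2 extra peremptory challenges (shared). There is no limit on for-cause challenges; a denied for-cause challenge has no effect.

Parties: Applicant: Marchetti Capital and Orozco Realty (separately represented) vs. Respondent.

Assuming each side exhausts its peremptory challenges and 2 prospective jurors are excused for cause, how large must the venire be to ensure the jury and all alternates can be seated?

26

Seats to fill: 6 + 2 alternates = 8.
Peremptories — Applicant: 5 + 1×2 + 2 = 9; Respondent: 5 + 1×2 = 7; total 16.
For-cause removals: 2.
Minimum venire: 8 + 16 + 2 = 26.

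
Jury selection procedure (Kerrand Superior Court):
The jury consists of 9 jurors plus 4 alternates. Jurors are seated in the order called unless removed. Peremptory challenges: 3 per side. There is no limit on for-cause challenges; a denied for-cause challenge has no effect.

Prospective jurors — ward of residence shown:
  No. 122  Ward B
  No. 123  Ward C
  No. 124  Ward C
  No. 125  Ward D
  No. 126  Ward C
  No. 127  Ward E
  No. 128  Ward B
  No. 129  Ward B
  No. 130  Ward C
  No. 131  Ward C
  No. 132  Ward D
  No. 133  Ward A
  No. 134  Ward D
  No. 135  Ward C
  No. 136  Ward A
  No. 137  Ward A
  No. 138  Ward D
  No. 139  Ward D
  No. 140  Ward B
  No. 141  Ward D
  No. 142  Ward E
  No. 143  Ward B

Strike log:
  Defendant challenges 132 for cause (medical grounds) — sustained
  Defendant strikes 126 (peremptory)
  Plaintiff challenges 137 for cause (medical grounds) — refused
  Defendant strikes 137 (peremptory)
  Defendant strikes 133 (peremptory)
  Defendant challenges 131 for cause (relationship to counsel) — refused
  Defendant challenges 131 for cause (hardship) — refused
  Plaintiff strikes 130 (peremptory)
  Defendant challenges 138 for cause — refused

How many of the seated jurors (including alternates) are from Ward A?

Removed: #126, #130, #132, #133, #137.
Seated (13 incl. alternates): #122, #123, #124, #125, #127, #128, #129, #131, #134, #135, #136, #138, #139.
Of those, in Ward A: #136 → 1.

1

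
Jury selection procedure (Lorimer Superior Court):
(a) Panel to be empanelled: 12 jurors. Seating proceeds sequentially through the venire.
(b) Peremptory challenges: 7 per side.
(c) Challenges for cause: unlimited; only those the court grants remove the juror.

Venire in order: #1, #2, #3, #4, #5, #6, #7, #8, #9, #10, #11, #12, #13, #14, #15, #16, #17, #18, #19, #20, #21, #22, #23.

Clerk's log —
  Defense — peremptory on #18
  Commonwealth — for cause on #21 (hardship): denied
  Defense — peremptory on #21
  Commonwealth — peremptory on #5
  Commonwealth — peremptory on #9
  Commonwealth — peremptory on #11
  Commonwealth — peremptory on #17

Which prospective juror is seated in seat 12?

Removed: #5, #9, #11, #17, #18, #21.
Seating in order: seats 1–12 → #1, #2, #3, #4, #6, #7, #8, #10, #12, #13, #14, #15.
So seat 12 is #15.

15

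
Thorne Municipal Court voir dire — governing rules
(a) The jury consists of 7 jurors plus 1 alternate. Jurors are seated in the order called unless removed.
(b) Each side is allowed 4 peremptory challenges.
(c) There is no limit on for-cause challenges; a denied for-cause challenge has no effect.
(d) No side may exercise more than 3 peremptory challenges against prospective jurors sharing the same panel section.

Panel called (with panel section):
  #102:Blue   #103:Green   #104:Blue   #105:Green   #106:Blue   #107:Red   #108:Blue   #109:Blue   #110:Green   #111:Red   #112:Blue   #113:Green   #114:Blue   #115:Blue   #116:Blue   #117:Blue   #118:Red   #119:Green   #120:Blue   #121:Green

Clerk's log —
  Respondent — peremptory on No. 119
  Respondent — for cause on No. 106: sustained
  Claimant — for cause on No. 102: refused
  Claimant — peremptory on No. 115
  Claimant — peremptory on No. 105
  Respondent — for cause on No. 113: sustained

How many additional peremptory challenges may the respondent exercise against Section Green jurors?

Respondent peremptories so far: #119 — 1 of 4 used, 3 left overall.
Against Section Green: #119 — 1 used; per-section cap 3 leaves 2.
Binding limit: min(3, 2) = 2.

2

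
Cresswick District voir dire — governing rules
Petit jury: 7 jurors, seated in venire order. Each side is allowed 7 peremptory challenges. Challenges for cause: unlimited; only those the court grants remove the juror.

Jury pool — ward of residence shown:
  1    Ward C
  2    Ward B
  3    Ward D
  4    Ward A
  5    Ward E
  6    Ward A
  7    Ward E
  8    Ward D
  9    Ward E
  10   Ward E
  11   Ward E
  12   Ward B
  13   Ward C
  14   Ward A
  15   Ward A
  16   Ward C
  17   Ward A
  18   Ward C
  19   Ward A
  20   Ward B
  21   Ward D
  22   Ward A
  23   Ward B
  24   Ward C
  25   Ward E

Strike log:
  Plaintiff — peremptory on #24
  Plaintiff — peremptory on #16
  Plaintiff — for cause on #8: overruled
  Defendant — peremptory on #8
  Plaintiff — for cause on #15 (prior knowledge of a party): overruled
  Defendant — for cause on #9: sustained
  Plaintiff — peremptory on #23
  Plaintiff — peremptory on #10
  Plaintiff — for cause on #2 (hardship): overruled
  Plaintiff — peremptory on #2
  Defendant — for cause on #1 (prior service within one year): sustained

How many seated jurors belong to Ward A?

Removed: #1, #2, #8, #9, #10, #16, #23, #24.
Seated jurors 1–7: #3, #4, #5, #6, #7, #11, #12.
Of those, in Ward A: #4, #6 → 2.

2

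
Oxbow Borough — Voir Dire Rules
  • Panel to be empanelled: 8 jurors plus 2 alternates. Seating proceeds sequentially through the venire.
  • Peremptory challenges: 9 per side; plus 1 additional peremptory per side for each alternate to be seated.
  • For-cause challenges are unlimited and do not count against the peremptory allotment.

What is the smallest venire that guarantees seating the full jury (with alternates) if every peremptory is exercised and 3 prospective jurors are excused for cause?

Seats to fill: 8 + 2 alternates = 10.
Peremptories: 9 + 1×2 = 11 per side × 2 sides = 22.
For-cause removals: 3.
Minimum venire: 10 + 22 + 3 = 35.

35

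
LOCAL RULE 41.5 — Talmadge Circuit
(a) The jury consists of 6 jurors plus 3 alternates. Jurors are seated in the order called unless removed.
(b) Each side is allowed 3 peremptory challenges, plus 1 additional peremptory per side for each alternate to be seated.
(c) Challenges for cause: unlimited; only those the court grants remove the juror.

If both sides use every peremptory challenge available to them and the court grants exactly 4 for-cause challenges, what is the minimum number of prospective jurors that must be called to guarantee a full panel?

25

Seats to fill: 6 + 3 alternates = 9.
Peremptories: 3 + 1×3 = 6 per side × 2 sides = 12.
For-cause removals: 4.
Minimum venire: 9 + 12 + 4 = 25.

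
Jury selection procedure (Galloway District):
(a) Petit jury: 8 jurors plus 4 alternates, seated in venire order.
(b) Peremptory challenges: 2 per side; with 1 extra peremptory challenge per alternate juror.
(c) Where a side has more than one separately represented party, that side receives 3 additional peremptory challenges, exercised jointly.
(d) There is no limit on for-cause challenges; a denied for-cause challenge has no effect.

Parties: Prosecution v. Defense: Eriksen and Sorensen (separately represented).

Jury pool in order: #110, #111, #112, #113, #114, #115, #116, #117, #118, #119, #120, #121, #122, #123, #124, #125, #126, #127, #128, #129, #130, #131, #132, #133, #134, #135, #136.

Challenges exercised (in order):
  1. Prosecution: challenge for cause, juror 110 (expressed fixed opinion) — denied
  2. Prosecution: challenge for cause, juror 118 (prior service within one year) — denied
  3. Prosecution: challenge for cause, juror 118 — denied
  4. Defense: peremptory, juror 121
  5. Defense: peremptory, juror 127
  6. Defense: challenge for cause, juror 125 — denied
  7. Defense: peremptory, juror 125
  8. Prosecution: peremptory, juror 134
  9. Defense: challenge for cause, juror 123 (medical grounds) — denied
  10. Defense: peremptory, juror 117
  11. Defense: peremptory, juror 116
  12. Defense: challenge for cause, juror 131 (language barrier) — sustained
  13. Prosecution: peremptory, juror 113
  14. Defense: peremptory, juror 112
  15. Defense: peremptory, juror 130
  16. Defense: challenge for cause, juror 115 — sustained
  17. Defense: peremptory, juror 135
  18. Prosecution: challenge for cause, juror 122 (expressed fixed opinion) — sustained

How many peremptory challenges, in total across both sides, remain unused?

5

Prosecution allotment: 2 base + 1 × 4 alternates = 6. Defense allotment: 2 base + 1 × 4 alternates + 3 multi-party = 9.
Prosecution peremptories used: #134, #113 — 2 (for-cause on #110, #118, #118, #122 don't count).
Defense peremptories used: #121, #127, #125, #117, #116, #112, #130, #135 — 8 (for-cause on #125, #123, #131, #115 don't count).
Remaining: (6 − 2) + (9 − 8) = 5.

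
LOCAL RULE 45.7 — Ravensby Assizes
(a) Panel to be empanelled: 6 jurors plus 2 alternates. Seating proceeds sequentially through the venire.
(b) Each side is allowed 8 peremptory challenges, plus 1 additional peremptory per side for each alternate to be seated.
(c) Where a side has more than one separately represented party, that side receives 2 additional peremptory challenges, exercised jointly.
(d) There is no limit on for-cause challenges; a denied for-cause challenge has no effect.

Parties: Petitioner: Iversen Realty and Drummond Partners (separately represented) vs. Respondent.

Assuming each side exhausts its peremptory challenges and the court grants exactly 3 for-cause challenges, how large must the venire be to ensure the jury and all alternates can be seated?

Seats to fill: 6 + 2 alternates = 8.
Peremptories — Petitioner: 8 + 1×2 + 2 = 12; Respondent: 8 + 1×2 = 10; total 22.
For-cause removals: 3.
Minimum venire: 8 + 22 + 3 = 33.

33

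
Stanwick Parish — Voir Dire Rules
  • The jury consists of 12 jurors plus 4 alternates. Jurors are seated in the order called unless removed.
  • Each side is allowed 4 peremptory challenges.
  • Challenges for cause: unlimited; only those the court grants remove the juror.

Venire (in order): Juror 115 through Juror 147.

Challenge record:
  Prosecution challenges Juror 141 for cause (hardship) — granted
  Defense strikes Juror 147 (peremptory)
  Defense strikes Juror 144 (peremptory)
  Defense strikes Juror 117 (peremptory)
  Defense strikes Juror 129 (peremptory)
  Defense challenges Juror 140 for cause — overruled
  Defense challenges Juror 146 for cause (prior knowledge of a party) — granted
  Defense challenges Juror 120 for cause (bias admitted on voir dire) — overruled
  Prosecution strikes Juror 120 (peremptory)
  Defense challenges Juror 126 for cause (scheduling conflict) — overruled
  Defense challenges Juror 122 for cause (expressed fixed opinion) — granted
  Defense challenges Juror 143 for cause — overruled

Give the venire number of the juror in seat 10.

127

Removed: #117, #120, #122, #129, #141, #144, #146, #147. (#126, #140, #143 stay — for-cause denied.)
Seating in order: seats 1–12 → #115, #116, #118, #119, #121, #123, #124, #125, #126, #127, #128, #130; alternates → #131, #132, #133, #134.
So seat 10 is #127.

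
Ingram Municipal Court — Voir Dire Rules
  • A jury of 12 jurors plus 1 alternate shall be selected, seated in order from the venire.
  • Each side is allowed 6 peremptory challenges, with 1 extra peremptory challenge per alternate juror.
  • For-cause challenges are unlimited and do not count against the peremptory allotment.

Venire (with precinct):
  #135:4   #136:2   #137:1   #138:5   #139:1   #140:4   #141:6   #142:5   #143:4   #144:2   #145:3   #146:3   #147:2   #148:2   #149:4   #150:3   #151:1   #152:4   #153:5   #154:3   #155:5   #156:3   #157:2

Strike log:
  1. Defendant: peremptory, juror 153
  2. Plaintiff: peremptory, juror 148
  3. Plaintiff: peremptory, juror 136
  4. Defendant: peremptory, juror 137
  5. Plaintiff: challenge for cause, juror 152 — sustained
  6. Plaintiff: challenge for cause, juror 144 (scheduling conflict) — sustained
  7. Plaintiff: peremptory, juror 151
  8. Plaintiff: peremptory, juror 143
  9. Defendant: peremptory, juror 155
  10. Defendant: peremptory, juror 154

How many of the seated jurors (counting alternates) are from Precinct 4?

Removed: #136, #137, #143, #144, #148, #151, #152, #153, #154, #155.
Seated (13 incl. alternates): #135, #138, #139, #140, #141, #142, #145, #146, #147, #149, #150, #156, #157.
Of those, in Precinct 4: #135, #140, #149 → 3.

3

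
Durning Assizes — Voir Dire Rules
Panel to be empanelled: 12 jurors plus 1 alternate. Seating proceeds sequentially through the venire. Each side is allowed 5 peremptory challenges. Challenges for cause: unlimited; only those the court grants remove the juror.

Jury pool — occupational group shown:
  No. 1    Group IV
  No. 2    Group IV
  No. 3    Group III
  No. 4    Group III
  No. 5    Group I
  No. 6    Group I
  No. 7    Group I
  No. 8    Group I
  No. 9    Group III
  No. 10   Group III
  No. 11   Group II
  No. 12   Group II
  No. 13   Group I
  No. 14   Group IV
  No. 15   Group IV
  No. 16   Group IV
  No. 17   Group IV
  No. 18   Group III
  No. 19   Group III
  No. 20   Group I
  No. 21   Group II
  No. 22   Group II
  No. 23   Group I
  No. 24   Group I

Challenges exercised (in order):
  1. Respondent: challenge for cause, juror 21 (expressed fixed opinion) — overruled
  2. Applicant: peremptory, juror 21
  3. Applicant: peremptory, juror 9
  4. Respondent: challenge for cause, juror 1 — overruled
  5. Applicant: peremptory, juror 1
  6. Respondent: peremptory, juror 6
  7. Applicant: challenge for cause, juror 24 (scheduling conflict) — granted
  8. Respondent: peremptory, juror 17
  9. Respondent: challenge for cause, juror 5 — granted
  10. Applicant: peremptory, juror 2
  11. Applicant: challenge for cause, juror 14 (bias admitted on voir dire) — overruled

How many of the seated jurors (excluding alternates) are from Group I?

Removed: #1, #2, #5, #6, #9, #17, #21, #24.
Seated jurors 1–12: #3, #4, #7, #8, #10, #11, #12, #13, #14, #15, #16, #18 (alternates #19 not counted).
Of those, in Group I: #7, #8, #13 → 3.

3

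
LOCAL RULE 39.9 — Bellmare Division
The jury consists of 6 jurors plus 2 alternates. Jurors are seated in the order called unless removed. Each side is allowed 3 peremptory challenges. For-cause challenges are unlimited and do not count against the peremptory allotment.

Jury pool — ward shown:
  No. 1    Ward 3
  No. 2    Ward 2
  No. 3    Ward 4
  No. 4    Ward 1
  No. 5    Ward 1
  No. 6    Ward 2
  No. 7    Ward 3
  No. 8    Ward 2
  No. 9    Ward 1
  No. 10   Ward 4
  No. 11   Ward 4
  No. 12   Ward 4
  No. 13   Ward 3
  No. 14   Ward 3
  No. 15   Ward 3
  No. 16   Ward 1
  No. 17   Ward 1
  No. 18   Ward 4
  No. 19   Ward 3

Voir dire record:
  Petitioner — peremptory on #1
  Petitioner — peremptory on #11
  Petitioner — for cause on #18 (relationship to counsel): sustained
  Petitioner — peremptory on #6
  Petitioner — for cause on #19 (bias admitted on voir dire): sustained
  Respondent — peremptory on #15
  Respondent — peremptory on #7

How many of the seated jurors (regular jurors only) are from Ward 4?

Removed: #1, #6, #7, #11, #15, #18, #19.
Seated jurors 1–6: #2, #3, #4, #5, #8, #9 (alternates #10, #12 not counted).
Of those, in Ward 4: #3 → 1.

1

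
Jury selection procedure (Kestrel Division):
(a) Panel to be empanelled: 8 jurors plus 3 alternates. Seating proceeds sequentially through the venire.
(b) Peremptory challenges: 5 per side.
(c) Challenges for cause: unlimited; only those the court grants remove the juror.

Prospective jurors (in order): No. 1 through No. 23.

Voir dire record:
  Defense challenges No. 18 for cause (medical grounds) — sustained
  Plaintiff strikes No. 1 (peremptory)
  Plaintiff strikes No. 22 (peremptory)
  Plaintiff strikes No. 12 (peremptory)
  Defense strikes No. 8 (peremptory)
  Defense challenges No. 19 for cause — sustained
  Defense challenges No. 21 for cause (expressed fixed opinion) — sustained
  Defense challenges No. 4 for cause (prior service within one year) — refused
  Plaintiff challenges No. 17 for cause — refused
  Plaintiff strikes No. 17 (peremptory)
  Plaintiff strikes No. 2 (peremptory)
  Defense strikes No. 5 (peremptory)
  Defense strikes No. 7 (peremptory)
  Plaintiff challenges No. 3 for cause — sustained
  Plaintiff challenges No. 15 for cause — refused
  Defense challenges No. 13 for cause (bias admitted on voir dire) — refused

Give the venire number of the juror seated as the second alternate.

Removed: #1, #2, #3, #5, #7, #8, #12, #17, #18, #19, #21, #22. (#4, #13, #15 stay — for-cause denied.)
Filling seats in venire order through position 10: #4, #6, #9, #10, #11, #13, #14, #15, #16, #20.
So alternate 2 is #20.

20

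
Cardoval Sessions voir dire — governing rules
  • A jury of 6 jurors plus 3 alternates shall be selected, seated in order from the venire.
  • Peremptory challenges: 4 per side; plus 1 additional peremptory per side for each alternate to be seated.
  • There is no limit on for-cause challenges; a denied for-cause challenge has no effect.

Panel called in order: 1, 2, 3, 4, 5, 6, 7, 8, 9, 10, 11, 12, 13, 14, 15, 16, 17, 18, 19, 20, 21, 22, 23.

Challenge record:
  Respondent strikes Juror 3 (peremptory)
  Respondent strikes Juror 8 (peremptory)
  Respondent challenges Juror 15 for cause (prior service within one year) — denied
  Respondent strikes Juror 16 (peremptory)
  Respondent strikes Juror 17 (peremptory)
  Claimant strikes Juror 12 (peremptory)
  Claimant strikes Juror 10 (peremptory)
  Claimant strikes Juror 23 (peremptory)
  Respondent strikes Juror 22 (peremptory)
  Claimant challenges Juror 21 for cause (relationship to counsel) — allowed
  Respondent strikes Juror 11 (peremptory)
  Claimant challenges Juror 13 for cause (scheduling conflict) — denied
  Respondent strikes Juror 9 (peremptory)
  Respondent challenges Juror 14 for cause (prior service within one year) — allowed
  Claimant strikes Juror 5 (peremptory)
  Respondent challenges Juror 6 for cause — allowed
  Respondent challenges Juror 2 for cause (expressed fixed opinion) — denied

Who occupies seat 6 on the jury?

Removed: #3, #5, #6, #8, #9, #10, #11, #12, #14, #16, #17, #21, #22, #23. (#2, #13, #15 stay — for-cause denied.)
Seating in order: seats 1–6 → #1, #2, #4, #7, #13, #15; alternates → #18, #19, #20.
So seat 6 is #15.

15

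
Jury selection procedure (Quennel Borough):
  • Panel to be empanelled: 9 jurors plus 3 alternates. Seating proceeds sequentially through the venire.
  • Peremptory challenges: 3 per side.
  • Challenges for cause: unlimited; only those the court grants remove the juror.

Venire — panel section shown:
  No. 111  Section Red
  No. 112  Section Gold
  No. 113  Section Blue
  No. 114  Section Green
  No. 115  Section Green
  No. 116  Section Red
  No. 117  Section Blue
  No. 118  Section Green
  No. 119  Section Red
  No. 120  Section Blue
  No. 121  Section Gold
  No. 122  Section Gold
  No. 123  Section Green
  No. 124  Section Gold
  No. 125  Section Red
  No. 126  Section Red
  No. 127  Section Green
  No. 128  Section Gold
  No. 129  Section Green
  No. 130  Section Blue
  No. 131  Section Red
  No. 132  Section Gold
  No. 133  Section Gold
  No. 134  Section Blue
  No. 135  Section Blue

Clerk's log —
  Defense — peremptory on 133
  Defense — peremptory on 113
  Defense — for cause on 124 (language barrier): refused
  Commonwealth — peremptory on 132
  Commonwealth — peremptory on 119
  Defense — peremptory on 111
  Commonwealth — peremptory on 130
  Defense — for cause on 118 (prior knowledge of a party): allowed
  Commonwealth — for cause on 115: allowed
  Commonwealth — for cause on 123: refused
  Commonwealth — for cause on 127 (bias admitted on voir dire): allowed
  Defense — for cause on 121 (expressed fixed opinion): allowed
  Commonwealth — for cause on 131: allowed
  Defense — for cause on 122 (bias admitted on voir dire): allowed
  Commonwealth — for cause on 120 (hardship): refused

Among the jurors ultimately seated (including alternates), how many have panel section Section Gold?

Removed: #111, #113, #115, #118, #119, #121, #122, #127, #130, #131, #132, #133.
Seated (12 incl. alternates): #112, #114, #116, #117, #120, #123, #124, #125, #126, #128, #129, #134.
Of those, in Section Gold: #112, #124, #128 → 3.

3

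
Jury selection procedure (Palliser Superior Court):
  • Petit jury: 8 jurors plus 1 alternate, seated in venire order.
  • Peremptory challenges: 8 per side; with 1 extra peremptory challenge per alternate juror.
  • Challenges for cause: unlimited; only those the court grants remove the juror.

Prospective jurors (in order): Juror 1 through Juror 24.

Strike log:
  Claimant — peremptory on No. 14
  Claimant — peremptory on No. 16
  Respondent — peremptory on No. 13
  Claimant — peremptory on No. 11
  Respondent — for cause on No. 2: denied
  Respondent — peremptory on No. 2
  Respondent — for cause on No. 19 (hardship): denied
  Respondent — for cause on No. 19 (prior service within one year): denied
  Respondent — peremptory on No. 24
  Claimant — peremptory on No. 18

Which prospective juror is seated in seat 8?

9

Removed: #2, #11, #13, #14, #16, #18, #24. (#19 stays — for-cause denied.)
Seating in order: seats 1–8 → #1, #3, #4, #5, #6, #7, #8, #9; alternates → #10.
So seat 8 is #9.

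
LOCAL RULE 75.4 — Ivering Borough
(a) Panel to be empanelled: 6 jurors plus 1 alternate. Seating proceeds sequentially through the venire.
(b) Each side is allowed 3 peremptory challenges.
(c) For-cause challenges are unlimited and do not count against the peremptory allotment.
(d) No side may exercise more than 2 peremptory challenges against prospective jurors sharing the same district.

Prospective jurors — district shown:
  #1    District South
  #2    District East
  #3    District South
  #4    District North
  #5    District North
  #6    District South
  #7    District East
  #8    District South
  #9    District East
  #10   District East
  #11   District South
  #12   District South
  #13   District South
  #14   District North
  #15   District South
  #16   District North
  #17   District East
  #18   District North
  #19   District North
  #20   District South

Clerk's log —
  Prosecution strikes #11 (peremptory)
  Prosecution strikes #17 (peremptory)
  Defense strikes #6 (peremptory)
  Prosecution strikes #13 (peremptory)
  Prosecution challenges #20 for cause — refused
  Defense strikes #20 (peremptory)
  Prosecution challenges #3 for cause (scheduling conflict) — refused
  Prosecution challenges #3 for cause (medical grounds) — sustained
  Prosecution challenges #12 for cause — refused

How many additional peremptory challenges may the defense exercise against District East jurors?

Defense peremptories so far: #6, #20 — 2 of 3 used, 1 left overall.
Against District East: none yet — per-district cap 2 leaves 2.
Binding limit: min(1, 2) = 1.

1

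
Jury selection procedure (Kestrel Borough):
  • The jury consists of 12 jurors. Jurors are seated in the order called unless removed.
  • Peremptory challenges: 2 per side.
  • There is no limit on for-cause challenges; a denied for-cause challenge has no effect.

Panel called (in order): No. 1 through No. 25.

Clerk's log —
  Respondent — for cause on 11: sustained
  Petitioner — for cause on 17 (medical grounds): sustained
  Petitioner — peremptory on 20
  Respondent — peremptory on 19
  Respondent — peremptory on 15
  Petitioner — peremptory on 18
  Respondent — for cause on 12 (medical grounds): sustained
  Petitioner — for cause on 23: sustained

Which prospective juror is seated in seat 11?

Removed: #11, #12, #15, #17, #18, #19, #20, #23.
Seating in order: seats 1–12 → #1, #2, #3, #4, #5, #6, #7, #8, #9, #10, #13, #14.
So seat 11 is #13.

13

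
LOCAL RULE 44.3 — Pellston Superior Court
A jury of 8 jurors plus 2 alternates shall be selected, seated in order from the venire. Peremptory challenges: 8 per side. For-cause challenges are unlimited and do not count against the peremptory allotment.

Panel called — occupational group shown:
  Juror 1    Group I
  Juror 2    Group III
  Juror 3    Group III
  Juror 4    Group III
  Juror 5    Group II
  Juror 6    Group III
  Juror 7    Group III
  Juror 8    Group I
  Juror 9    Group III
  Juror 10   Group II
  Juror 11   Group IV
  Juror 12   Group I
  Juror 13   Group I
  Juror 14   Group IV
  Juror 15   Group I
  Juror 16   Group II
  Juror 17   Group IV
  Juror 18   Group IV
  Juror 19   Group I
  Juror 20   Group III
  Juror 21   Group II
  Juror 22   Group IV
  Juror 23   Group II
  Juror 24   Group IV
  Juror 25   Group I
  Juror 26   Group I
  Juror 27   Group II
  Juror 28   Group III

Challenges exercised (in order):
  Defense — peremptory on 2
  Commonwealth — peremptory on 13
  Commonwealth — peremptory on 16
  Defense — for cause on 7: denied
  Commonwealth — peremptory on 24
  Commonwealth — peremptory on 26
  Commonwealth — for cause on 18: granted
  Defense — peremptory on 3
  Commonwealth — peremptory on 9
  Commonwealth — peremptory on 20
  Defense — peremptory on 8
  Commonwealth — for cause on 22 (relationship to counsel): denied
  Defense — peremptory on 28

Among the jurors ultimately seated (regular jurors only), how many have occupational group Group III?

3

Removed: #2, #3, #8, #9, #13, #16, #18, #20, #24, #26, #28.
Seated jurors 1–8: #1, #4, #5, #6, #7, #10, #11, #12 (alternates #14, #15 not counted).
Of those, in Group III: #4, #6, #7 → 3.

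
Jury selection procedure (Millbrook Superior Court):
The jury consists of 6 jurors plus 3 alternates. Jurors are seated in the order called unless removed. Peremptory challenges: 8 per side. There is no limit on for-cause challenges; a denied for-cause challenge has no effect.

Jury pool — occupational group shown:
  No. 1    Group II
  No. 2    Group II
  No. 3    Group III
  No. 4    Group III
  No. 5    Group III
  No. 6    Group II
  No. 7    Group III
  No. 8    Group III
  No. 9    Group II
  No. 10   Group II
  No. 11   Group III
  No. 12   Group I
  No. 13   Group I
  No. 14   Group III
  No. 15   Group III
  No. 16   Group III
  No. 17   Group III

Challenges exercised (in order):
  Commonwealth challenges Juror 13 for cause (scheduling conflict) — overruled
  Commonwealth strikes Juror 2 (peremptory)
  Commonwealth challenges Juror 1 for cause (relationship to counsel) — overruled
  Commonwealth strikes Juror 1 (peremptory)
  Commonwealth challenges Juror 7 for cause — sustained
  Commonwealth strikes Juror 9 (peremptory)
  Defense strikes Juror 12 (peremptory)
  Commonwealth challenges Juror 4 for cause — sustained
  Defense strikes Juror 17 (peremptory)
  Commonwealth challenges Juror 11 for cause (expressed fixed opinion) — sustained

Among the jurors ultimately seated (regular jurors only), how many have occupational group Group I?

Removed: #1, #2, #4, #7, #9, #11, #12, #17.
Seated jurors 1–6: #3, #5, #6, #8, #10, #13 (alternates #14, #15, #16 not counted).
Of those, in Group I: #13 → 1.

1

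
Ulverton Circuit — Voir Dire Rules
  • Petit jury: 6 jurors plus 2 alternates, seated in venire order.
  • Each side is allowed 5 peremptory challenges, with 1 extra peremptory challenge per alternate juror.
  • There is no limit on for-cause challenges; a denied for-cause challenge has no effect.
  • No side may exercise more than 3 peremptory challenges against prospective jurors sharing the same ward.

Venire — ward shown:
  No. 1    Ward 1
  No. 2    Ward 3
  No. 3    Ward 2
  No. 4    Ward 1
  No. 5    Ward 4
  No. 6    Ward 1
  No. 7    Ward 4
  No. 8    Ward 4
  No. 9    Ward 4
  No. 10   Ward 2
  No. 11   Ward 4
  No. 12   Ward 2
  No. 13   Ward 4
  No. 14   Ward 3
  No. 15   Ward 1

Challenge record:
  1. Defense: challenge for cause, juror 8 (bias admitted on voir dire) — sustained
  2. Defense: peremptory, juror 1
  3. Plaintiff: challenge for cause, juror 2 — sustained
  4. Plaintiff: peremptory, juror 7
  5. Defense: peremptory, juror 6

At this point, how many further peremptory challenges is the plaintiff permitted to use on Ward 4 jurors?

Plaintiff peremptories so far: #7 — 1 of 7 used, 6 left overall.
Against Ward 4: #7 — 1 used; per-ward cap 3 leaves 2.
Binding limit: min(6, 2) = 2.

2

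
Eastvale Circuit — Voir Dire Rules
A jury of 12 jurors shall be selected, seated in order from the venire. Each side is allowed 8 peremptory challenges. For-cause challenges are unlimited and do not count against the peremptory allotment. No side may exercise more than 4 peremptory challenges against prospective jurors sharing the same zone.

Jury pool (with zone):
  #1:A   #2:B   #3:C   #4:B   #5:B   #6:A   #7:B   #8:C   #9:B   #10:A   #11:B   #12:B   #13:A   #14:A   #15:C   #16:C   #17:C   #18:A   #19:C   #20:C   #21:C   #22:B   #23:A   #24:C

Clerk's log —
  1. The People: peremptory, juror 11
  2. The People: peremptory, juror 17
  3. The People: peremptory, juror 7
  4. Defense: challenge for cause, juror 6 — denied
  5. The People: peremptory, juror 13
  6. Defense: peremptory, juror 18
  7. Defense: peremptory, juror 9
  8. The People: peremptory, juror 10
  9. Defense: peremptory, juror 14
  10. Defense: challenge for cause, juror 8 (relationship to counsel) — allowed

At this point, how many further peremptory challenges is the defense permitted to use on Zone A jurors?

Defense peremptories so far: #18, #9, #14 — 3 of 8 used, 5 left overall.
Against Zone A: #18, #14 — 2 used; per-zone cap 4 leaves 2.
Binding limit: min(5, 2) = 2.

2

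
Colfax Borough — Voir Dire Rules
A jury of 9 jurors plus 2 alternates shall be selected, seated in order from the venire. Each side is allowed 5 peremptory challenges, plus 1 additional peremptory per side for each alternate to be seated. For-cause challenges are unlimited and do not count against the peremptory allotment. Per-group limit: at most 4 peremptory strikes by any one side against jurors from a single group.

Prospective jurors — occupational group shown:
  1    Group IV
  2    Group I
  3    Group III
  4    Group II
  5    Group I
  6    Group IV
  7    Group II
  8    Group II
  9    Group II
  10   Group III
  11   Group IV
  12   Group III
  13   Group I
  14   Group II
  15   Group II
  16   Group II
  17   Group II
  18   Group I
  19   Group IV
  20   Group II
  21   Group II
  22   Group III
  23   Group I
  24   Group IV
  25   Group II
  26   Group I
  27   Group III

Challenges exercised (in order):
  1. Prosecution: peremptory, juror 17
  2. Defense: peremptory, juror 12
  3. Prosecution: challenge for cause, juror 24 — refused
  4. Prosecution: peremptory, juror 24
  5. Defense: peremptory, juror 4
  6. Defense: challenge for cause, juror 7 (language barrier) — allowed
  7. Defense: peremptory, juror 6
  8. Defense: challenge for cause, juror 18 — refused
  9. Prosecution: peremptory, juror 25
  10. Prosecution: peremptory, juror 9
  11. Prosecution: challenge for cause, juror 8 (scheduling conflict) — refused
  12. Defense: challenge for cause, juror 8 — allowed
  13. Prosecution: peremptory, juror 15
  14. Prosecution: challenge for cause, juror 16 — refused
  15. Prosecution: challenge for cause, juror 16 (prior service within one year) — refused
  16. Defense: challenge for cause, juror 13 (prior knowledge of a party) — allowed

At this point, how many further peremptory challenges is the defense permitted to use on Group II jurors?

Defense peremptories so far: #12, #4, #6 — 3 of 7 used, 4 left overall.
Against Group II: #4 — 1 used; per-group cap 4 leaves 3.
Binding limit: min(4, 3) = 3.

3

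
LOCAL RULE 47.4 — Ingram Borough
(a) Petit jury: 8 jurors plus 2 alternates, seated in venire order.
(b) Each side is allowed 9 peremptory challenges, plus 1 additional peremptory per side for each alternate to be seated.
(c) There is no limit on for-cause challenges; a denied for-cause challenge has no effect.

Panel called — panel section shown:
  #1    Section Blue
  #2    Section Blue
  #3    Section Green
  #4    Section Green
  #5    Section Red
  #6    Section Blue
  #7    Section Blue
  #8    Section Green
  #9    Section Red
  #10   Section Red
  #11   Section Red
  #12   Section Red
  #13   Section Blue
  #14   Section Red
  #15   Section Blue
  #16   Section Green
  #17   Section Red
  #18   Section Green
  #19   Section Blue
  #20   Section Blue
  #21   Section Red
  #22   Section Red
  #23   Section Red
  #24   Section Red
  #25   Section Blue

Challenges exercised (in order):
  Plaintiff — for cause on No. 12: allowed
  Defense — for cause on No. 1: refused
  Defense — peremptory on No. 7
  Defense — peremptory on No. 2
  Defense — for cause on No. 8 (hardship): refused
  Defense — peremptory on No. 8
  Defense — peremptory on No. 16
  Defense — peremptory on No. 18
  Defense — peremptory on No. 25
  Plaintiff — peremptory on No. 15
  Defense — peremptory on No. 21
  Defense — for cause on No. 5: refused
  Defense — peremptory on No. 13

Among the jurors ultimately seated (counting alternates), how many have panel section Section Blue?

2

Removed: #2, #7, #8, #12, #13, #15, #16, #18, #21, #25.
Seated (10 incl. alternates): #1, #3, #4, #5, #6, #9, #10, #11, #14, #17.
Of those, in Section Blue: #1, #6 → 2.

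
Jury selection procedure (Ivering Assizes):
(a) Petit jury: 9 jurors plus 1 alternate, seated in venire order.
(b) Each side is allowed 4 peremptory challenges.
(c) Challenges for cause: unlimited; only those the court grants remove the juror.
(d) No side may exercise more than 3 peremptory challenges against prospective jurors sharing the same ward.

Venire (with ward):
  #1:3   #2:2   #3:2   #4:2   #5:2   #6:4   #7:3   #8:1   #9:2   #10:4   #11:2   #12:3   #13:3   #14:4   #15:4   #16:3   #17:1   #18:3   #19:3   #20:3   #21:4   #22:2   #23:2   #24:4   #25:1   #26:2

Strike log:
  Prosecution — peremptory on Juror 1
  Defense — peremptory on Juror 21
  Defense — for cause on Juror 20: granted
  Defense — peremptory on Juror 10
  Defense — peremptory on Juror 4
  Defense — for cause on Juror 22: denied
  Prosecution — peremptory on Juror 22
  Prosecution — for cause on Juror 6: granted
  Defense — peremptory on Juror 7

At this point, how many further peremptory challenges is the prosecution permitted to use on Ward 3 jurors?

2

Prosecution peremptories so far: #1, #22 — 2 of 4 used, 2 left overall.
Against Ward 3: #1 — 1 used; per-ward cap 3 leaves 2.
Binding limit: min(2, 2) = 2.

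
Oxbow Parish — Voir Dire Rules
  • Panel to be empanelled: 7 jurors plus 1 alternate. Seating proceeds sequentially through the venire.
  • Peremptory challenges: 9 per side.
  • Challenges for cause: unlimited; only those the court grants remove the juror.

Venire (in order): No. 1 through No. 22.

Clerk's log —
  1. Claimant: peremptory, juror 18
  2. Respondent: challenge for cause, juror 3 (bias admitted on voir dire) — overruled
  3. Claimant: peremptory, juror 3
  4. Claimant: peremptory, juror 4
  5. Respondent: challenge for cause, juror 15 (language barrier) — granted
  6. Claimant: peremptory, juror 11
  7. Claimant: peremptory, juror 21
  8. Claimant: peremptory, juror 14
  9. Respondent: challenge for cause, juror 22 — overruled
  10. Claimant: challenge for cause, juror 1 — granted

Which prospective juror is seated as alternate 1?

Removed: #1, #3, #4, #11, #14, #15, #18, #21. (#22 stays — for-cause denied.)
Seating in order: seats 1–7 → #2, #5, #6, #7, #8, #9, #10; alternates → #12.
So alternate 1 is #12.

12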